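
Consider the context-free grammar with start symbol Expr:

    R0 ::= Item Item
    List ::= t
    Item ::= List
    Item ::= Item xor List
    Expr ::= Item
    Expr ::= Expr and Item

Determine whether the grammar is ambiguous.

Unambiguous

Only Expr, Item, List are reachable from Expr; ignoring the rest: This is a standard precedence ladder (Expr over Item over List), with each level left-recursive on its own operator ('and' at Expr, 'xor' at Item). That structure is LR(1), hence unambiguous.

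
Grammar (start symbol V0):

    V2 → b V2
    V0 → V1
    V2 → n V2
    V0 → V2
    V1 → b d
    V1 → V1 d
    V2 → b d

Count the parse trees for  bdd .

1

Parse trees for bdd:
  [V0 [V1 [V1 b d] d]]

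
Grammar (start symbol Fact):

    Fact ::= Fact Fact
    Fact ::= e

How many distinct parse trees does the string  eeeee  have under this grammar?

14

Parse trees for eeeee (showing first 6 of 14):
  [Fact [Fact e] [Fact [Fact e] [Fact [Fact e] [Fact [Fact e] [Fact e]]]]]
  [Fact [Fact e] [Fact [Fact e] [Fact [Fact [Fact e] [Fact e]] [Fact e]]]]
  [Fact [Fact e] [Fact [Fact [Fact e] [Fact e]] [Fact [Fact e] [Fact e]]]]
  [Fact [Fact e] [Fact [Fact [Fact e] [Fact [Fact e] [Fact e]]] [Fact e]]]
  [Fact [Fact e] [Fact [Fact [Fact [Fact e] [Fact e]] [Fact e]] [Fact e]]]
  [Fact [Fact [Fact e] [Fact e]] [Fact [Fact e] [Fact [Fact e] [Fact e]]]]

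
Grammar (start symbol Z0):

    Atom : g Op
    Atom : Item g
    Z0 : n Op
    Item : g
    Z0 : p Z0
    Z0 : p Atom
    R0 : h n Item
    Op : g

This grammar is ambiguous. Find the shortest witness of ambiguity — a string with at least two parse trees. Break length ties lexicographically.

p g g

length 2: no string has ≥2 trees
length 3: p g g has 2 parse trees

Two derivations of p g g:
  Z0 ⇒ p Atom ⇒ p g Op ⇒ p g g
  Z0 ⇒ p Atom ⇒ p Item g ⇒ p g g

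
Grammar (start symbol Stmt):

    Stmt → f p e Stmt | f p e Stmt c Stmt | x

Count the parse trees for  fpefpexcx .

2

Parse trees for fpefpexcx:
  [Stmt f p e [Stmt f p e [Stmt x] c [Stmt x]]]
  [Stmt f p e [Stmt f p e [Stmt x]] c [Stmt x]]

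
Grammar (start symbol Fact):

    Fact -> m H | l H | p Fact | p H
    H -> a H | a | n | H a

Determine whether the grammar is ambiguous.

Witness: l a a

Derivation 1: Fact ⇒ l H ⇒ l a H ⇒ l a a
Derivation 2: Fact ⇒ l H ⇒ l H a ⇒ l a a

Two distinct leftmost derivations for the same string.

Ambiguous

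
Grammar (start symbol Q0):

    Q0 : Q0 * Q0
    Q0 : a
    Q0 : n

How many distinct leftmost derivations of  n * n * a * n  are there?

5

Parse trees for n * n * a * n:
  [Q0 [Q0 n] * [Q0 [Q0 n] * [Q0 [Q0 a] * [Q0 n]]]]
  [Q0 [Q0 n] * [Q0 [Q0 [Q0 n] * [Q0 a]] * [Q0 n]]]
  [Q0 [Q0 [Q0 n] * [Q0 n]] * [Q0 [Q0 a] * [Q0 n]]]
  [Q0 [Q0 [Q0 n] * [Q0 [Q0 n] * [Q0 a]]] * [Q0 n]]
  [Q0 [Q0 [Q0 [Q0 n] * [Q0 n]] * [Q0 a]] * [Q0 n]]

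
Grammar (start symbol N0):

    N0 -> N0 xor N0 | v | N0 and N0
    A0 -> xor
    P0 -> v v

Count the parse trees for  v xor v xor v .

Parse trees for v xor v xor v:
  [N0 [N0 v] xor [N0 [N0 v] xor [N0 v]]]
  [N0 [N0 [N0 v] xor [N0 v]] xor [N0 v]]

2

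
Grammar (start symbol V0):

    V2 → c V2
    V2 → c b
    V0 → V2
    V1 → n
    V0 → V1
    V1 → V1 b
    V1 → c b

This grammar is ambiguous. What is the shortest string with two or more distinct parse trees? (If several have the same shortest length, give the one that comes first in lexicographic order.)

c b

length 1: no string has ≥2 trees
length 2: c b has 2 parse trees

Two derivations of c b:
  V0 ⇒ V2 ⇒ c b
  V0 ⇒ V1 ⇒ c b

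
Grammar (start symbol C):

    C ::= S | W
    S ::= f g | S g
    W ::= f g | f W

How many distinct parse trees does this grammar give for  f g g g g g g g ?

Parse trees for f g g g g g g g:
  [C [S [S [S [S [S [S [S f g] g] g] g] g] g] g]]

1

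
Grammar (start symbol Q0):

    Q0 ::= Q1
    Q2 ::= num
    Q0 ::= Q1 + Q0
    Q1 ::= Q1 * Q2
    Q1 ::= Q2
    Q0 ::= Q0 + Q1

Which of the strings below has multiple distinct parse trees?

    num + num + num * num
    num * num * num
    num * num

num + num + num * num: 4 trees
num * num * num: 1 tree
num * num: 1 tree

num + num + num * num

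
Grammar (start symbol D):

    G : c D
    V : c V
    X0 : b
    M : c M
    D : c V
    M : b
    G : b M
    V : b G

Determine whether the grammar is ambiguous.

Unambiguous

Only D, V, G, M are reachable from D; ignoring the rest: Each reachable nonterminal has at most one production per leading terminal, and all productions are right-linear; the derivation is determined token-by-token.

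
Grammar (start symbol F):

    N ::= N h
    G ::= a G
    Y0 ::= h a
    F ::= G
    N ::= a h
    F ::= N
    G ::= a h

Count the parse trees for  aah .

1

Parse trees for aah:
  [F [G a [G a h]]]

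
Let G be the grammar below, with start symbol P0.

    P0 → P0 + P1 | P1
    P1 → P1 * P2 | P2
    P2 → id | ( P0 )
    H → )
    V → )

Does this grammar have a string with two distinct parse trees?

Unambiguous

Only P0, P1, P2 are reachable from P0; ignoring the rest: P0 → P0 + P1 | P1  ;  P1 → P1 * P2 | P2  — a left-associative chain with P2 at the bottom. Each string factors uniquely by precedence.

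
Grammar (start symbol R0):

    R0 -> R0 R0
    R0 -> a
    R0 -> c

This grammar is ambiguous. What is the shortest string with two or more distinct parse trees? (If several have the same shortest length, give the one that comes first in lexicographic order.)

length 1: no string has ≥2 trees
length 2: no string has ≥2 trees
length 3: a a a has 2 parse trees

Two derivations of a a a:
  R0 ⇒ R0 R0 ⇒ R0 R0 R0 ⇒ a R0 R0 ⇒ a a R0 ⇒ a a a
  R0 ⇒ R0 R0 ⇒ a R0 ⇒ a R0 R0 ⇒ a a R0 ⇒ a a a

a a a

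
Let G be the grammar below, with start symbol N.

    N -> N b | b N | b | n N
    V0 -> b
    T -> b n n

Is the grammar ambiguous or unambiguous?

Witness: b b

Derivation 1: N ⇒ N b ⇒ b b
Derivation 2: N ⇒ b N ⇒ b b

Two distinct leftmost derivations for the same string.

Ambiguous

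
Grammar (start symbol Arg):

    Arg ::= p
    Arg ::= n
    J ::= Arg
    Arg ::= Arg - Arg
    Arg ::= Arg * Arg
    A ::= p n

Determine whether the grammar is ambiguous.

Witness: n * n * n

Derivation 1: Arg ⇒ Arg * Arg ⇒ n * Arg ⇒ n * Arg * Arg ⇒ n * n * Arg ⇒ n * n * n
Derivation 2: Arg ⇒ Arg * Arg ⇒ Arg * Arg * Arg ⇒ n * Arg * Arg ⇒ n * n * Arg ⇒ n * n * n

Two distinct leftmost derivations for the same string.

Ambiguous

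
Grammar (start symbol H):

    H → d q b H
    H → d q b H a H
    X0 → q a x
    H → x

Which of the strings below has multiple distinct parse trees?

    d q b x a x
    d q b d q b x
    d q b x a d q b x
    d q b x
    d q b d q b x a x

d q b x a x: 1 tree
d q b d q b x: 1 tree
d q b x a d q b x: 1 tree
d q b x: 1 tree
d q b d q b x a x: 2 trees

d q b d q b x a x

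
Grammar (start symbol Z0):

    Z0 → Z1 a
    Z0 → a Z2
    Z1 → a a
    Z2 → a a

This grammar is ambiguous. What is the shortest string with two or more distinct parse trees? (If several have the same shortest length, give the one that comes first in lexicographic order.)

length 3: a a a has 2 parse trees

Two derivations of a a a:
  Z0 ⇒ Z1 a ⇒ a a a
  Z0 ⇒ a Z2 ⇒ a a a

a a a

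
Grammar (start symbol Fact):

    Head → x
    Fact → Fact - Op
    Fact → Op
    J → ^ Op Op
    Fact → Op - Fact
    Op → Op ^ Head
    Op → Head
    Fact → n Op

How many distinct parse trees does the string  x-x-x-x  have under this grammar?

Parse trees for x-x-x-x:
  [Fact [Fact [Fact [Fact [Op [Head x]]] - [Op [Head x]]] - [Op [Head x]]] - [Op [Head x]]]
  [Fact [Fact [Fact [Op [Head x]] - [Fact [Op [Head x]]]] - [Op [Head x]]] - [Op [Head x]]]
  [Fact [Fact [Op [Head x]] - [Fact [Fact [Op [Head x]]] - [Op [Head x]]]] - [Op [Head x]]]
  [Fact [Fact [Op [Head x]] - [Fact [Op [Head x]] - [Fact [Op [Head x]]]]] - [Op [Head x]]]
  [Fact [Op [Head x]] - [Fact [Fact [Fact [Op [Head x]]] - [Op [Head x]]] - [Op [Head x]]]]
  [Fact [Op [Head x]] - [Fact [Fact [Op [Head x]] - [Fact [Op [Head x]]]] - [Op [Head x]]]]
  [Fact [Op [Head x]] - [Fact [Op [Head x]] - [Fact [Fact [Op [Head x]]] - [Op [Head x]]]]]
  [Fact [Op [Head x]] - [Fact [Op [Head x]] - [Fact [Op [Head x]] - [Fact [Op [Head x]]]]]]

8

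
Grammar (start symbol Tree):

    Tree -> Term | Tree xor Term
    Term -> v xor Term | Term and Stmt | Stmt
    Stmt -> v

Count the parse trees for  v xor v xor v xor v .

8

Parse trees for v xor v xor v xor v:
  [Tree [Term v xor [Term v xor [Term v xor [Term [Stmt v]]]]]]
  [Tree [Tree [Term [Stmt v]]] xor [Term v xor [Term v xor [Term [Stmt v]]]]]
  [Tree [Tree [Term v xor [Term [Stmt v]]]] xor [Term v xor [Term [Stmt v]]]]
  [Tree [Tree [Tree [Term [Stmt v]]] xor [Term [Stmt v]]] xor [Term v xor [Term [Stmt v]]]]
  [Tree [Tree [Term v xor [Term v xor [Term [Stmt v]]]]] xor [Term [Stmt v]]]
  [Tree [Tree [Tree [Term [Stmt v]]] xor [Term v xor [Term [Stmt v]]]] xor [Term [Stmt v]]]
  [Tree [Tree [Tree [Term v xor [Term [Stmt v]]]] xor [Term [Stmt v]]] xor [Term [Stmt v]]]
  [Tree [Tree [Tree [Tree [Term [Stmt v]]] xor [Term [Stmt v]]] xor [Term [Stmt v]]] xor [Term [Stmt v]]]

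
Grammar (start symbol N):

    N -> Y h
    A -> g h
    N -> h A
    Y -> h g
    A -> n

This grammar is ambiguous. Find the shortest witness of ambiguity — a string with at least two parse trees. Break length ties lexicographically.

length 2: no string has ≥2 trees
length 3: h g h has 2 parse trees

Two derivations of h g h:
  N ⇒ Y h ⇒ h g h
  N ⇒ h A ⇒ h g h

h g h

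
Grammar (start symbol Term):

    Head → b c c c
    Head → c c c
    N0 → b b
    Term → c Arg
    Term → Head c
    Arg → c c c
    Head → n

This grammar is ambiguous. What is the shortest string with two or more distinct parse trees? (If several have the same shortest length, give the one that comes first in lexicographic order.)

length 2: no string has ≥2 trees
length 4: c c c c has 2 parse trees

Two derivations of c c c c:
  Term ⇒ c Arg ⇒ c c c c
  Term ⇒ Head c ⇒ c c c c

c c c c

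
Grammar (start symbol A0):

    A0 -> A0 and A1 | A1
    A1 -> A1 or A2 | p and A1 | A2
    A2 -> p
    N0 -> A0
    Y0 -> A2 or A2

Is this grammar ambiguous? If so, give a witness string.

Witness: p and p

Derivation 1: A0 ⇒ A0 and A1 ⇒ A1 and A1 ⇒ A2 and A1 ⇒ p and A1 ⇒ p and A2 ⇒ p and p
Derivation 2: A0 ⇒ A1 ⇒ p and A1 ⇒ p and A2 ⇒ p and p

Two distinct leftmost derivations for the same string.

Ambiguous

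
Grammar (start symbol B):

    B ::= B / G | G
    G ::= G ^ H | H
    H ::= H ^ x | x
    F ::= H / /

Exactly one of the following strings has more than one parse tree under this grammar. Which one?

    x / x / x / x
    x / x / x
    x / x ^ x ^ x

x / x ^ x ^ x

x / x / x / x: 1 tree
x / x / x: 1 tree
x / x ^ x ^ x: 4 trees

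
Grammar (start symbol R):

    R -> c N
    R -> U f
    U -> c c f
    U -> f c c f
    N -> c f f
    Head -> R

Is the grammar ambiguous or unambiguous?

Ambiguous

Witness: c c f f

Derivation 1: R ⇒ c N ⇒ c c f f
Derivation 2: R ⇒ U f ⇒ c c f f

Two distinct leftmost derivations for the same string.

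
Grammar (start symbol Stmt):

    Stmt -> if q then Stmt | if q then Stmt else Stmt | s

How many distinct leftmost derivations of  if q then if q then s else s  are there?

2

Parse trees for if q then if q then s else s:
  [Stmt if q then [Stmt if q then [Stmt s] else [Stmt s]]]
  [Stmt if q then [Stmt if q then [Stmt s]] else [Stmt s]]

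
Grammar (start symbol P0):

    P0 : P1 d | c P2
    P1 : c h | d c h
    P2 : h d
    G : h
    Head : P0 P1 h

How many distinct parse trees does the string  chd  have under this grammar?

2

Parse trees for chd:
  [P0 [P1 c h] d]
  [P0 c [P2 h d]]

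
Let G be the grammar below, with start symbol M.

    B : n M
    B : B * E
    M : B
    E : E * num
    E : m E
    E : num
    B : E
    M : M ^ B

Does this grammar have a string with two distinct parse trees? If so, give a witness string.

Ambiguous

Witness: num * num

Derivation 1: M ⇒ B ⇒ B * E ⇒ E * E ⇒ num * E ⇒ num * num
Derivation 2: M ⇒ B ⇒ E ⇒ E * num ⇒ num * num

Two distinct leftmost derivations for the same string.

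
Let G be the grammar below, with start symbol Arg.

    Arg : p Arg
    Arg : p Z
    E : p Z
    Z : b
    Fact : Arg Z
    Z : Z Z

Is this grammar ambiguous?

Ambiguous

Witness: p b b b

Derivation 1: Arg ⇒ p Z ⇒ p Z Z ⇒ p b Z ⇒ p b Z Z ⇒ p b b Z ⇒ p b b b
Derivation 2: Arg ⇒ p Z ⇒ p Z Z ⇒ p Z Z Z ⇒ p b Z Z ⇒ p b b Z ⇒ p b b b

Two distinct leftmost derivations for the same string.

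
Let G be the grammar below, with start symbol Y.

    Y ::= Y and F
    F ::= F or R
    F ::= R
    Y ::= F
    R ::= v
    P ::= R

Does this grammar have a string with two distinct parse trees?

(P is unreachable from Y, so its rules don't affect L(Y).) The grammar is stratified — Y handles 'and' (left-recursive), F handles 'or', R atoms. Each operator has a fixed associativity and precedence level, so every string has one parse.

Unambiguous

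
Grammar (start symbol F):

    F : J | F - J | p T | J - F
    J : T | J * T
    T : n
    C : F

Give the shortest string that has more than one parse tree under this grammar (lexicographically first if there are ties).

length 1: no string has ≥2 trees
length 2: no string has ≥2 trees
length 3: n - n has 2 parse trees

Two derivations of n - n:
  F ⇒ F - J ⇒ J - J ⇒ T - J ⇒ n - J ⇒ n - T ⇒ n - n
  F ⇒ J - F ⇒ T - F ⇒ n - F ⇒ n - J ⇒ n - T ⇒ n - n

n - n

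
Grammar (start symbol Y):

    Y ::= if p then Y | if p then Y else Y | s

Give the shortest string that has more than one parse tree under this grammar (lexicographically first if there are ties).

if p then if p then s else s

length 1: no string has ≥2 trees
length 4: no string has ≥2 trees
length 6: no string has ≥2 trees
length 7: no string has ≥2 trees
length 9: if p then if p then s else s has 2 parse trees

Two derivations of if p then if p then s else s:
  Y ⇒ if p then Y ⇒ if p then if p then Y else Y ⇒ if p then if p then s else Y ⇒ if p then if p then s else s
  Y ⇒ if p then Y else Y ⇒ if p then if p then Y else Y ⇒ if p then if p then s else Y ⇒ if p then if p then s else s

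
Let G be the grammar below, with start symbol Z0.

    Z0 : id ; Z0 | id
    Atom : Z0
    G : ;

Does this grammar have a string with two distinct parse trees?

Only Z0 is reachable from Z0; ignoring the rest: The reachable grammar is A → atom sep A | atom. Each atom is followed by either the separator (recurse) or end-of-string (stop) — no choice point.

Unambiguous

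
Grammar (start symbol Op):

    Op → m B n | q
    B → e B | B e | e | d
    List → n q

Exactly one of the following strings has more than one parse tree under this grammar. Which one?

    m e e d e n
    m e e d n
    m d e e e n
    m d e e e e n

m e e d e n

m e e d e n: 3 trees
m e e d n: 1 tree
m d e e e n: 1 tree
m d e e e e n: 1 tree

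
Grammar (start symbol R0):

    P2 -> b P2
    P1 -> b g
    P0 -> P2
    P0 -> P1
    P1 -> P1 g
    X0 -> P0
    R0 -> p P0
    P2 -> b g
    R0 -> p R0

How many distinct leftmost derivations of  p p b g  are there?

2

Parse trees for p p b g:
  [R0 p [R0 p [P0 [P2 b g]]]]
  [R0 p [R0 p [P0 [P1 b g]]]]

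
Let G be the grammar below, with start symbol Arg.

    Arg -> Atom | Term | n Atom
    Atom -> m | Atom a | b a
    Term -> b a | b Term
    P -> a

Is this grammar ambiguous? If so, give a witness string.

Ambiguous

Witness: b a

Derivation 1: Arg ⇒ Atom ⇒ b a
Derivation 2: Arg ⇒ Term ⇒ b a

Two distinct leftmost derivations for the same string.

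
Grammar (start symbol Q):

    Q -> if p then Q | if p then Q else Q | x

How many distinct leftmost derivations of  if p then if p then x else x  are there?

2

Parse trees for if p then if p then x else x:
  [Q if p then [Q if p then [Q x] else [Q x]]]
  [Q if p then [Q if p then [Q x]] else [Q x]]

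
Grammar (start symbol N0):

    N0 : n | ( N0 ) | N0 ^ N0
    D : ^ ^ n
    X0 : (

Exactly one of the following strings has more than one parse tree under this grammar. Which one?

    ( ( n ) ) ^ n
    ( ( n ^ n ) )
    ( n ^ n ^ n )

( ( n ) ) ^ n: 1 tree
( ( n ^ n ) ): 1 tree
( n ^ n ^ n ): 2 trees

( n ^ n ^ n )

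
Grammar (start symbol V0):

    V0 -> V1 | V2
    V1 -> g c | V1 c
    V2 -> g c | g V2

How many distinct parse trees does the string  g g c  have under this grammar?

Parse trees for g g c:
  [V0 [V2 g [V2 g c]]]

1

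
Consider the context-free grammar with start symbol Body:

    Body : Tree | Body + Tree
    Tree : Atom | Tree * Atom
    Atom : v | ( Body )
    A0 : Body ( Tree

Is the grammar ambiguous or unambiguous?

Only Body, Tree, Atom are reachable from Body; ignoring the rest: This is a standard precedence ladder (Body over Tree over Atom), with each level left-recursive on its own operator ('+' at Body, '*' at Tree). That structure is LR(1), hence unambiguous.

Unambiguous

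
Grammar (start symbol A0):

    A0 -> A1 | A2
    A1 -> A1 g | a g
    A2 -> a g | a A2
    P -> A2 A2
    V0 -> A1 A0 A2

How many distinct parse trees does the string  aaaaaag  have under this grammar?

Parse trees for aaaaaag:
  [A0 [A2 a [A2 a [A2 a [A2 a [A2 a [A2 a g]]]]]]]

1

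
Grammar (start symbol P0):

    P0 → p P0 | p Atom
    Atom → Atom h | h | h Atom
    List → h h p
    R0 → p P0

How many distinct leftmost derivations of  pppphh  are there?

Parse trees for pppphh:
  [P0 p [P0 p [P0 p [P0 p [Atom [Atom h] h]]]]]
  [P0 p [P0 p [P0 p [P0 p [Atom h [Atom h]]]]]]

2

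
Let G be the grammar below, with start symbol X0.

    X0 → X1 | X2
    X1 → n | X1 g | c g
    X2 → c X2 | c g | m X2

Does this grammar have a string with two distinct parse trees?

Ambiguous

Witness: c g

Derivation 1: X0 ⇒ X1 ⇒ c g
Derivation 2: X0 ⇒ X2 ⇒ c g

Two distinct leftmost derivations for the same string.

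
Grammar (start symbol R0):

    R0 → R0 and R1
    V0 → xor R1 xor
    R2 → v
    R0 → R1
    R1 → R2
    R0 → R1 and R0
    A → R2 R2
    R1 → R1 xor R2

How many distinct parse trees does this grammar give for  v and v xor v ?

2

Parse trees for v and v xor v:
  [R0 [R0 [R1 [R2 v]]] and [R1 [R1 [R2 v]] xor [R2 v]]]
  [R0 [R1 [R2 v]] and [R0 [R1 [R1 [R2 v]] xor [R2 v]]]]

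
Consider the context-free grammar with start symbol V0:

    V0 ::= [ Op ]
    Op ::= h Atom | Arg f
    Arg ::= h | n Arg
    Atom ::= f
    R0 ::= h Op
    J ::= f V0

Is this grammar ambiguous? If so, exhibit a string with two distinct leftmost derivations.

Ambiguous

Witness: [ h f ]

Derivation 1: V0 ⇒ [ Op ] ⇒ [ h Atom ] ⇒ [ h f ]
Derivation 2: V0 ⇒ [ Op ] ⇒ [ Arg f ] ⇒ [ h f ]

Two distinct leftmost derivations for the same string.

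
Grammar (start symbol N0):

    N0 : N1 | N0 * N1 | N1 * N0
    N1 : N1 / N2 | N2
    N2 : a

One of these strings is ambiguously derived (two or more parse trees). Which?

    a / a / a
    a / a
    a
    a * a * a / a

a * a * a / a

a / a / a: 1 tree
a / a: 1 tree
a: 1 tree
a * a * a / a: 4 trees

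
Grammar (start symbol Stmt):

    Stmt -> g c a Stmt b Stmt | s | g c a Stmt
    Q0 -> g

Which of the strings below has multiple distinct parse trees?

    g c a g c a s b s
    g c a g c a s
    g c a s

g c a g c a s b s: 2 trees
g c a g c a s: 1 tree
g c a s: 1 tree

g c a g c a s b s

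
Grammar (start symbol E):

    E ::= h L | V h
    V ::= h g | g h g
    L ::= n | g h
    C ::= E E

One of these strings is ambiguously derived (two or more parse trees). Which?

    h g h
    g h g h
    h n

h g h: 2 trees
g h g h: 1 tree
h n: 1 tree

h g h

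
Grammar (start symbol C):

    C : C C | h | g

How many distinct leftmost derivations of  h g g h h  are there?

14

Parse trees for h g g h h (showing first 6 of 14):
  [C [C h] [C [C g] [C [C g] [C [C h] [C h]]]]]
  [C [C h] [C [C g] [C [C [C g] [C h]] [C h]]]]
  [C [C h] [C [C [C g] [C g]] [C [C h] [C h]]]]
  [C [C h] [C [C [C g] [C [C g] [C h]]] [C h]]]
  [C [C h] [C [C [C [C g] [C g]] [C h]] [C h]]]
  [C [C [C h] [C g]] [C [C g] [C [C h] [C h]]]]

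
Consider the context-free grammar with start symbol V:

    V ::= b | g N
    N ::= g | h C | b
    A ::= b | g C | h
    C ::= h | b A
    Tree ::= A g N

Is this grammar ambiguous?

(Tree is unreachable from V, so its rules don't affect L(V).) Restricted to the reachable nonterminals, every rule has the form A → t or A → t B, and no two rules for the same A share a first terminal. The grammar encodes a DFA — one run per string.

Unambiguous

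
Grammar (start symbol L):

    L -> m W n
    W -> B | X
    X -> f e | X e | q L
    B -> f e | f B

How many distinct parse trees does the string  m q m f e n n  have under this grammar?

2

Parse trees for m q m f e n n:
  [L m [W [X q [L m [W [B f e]] n]]] n]
  [L m [W [X q [L m [W [X f e]] n]]] n]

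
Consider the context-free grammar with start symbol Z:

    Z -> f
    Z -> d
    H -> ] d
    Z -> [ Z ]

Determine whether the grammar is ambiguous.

Unambiguous

Only Z is reachable from Z; ignoring the rest: L(Z) is { openⁿ atom closeⁿ : n ≥ 0 }. The bracket depth fixes n, and the derivation is forced at every step.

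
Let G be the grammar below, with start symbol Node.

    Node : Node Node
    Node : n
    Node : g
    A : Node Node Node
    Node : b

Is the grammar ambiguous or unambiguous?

Witness: b b b

Derivation 1: Node ⇒ Node Node ⇒ Node Node Node ⇒ b Node Node ⇒ b b Node ⇒ b b b
Derivation 2: Node ⇒ Node Node ⇒ b Node ⇒ b Node Node ⇒ b b Node ⇒ b b b

Two distinct leftmost derivations for the same string.

Ambiguous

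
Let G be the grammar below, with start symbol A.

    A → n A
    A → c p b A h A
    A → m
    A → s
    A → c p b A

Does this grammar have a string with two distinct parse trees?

Ambiguous

Witness: c p b c p b m h m

Derivation 1: A ⇒ c p b A h A ⇒ c p b c p b A h A ⇒ c p b c p b m h A ⇒ c p b c p b m h m
Derivation 2: A ⇒ c p b A ⇒ c p b c p b A h A ⇒ c p b c p b m h A ⇒ c p b c p b m h m

Two distinct leftmost derivations for the same string.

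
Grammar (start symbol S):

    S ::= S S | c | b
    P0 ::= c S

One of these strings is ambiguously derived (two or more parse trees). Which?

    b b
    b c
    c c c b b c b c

c c c b b c b c

b b: 1 tree
b c: 1 tree
c c c b b c b c: 429 trees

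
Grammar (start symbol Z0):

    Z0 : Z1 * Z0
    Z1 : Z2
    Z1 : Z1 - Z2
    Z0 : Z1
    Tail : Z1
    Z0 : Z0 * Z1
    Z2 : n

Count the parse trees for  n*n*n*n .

Parse trees for n*n*n*n:
  [Z0 [Z1 [Z2 n]] * [Z0 [Z1 [Z2 n]] * [Z0 [Z1 [Z2 n]] * [Z0 [Z1 [Z2 n]]]]]]
  [Z0 [Z1 [Z2 n]] * [Z0 [Z1 [Z2 n]] * [Z0 [Z0 [Z1 [Z2 n]]] * [Z1 [Z2 n]]]]]
  [Z0 [Z1 [Z2 n]] * [Z0 [Z0 [Z1 [Z2 n]] * [Z0 [Z1 [Z2 n]]]] * [Z1 [Z2 n]]]]
  [Z0 [Z1 [Z2 n]] * [Z0 [Z0 [Z0 [Z1 [Z2 n]]] * [Z1 [Z2 n]]] * [Z1 [Z2 n]]]]
  [Z0 [Z0 [Z1 [Z2 n]] * [Z0 [Z1 [Z2 n]] * [Z0 [Z1 [Z2 n]]]]] * [Z1 [Z2 n]]]
  [Z0 [Z0 [Z1 [Z2 n]] * [Z0 [Z0 [Z1 [Z2 n]]] * [Z1 [Z2 n]]]] * [Z1 [Z2 n]]]
  [Z0 [Z0 [Z0 [Z1 [Z2 n]] * [Z0 [Z1 [Z2 n]]]] * [Z1 [Z2 n]]] * [Z1 [Z2 n]]]
  [Z0 [Z0 [Z0 [Z0 [Z1 [Z2 n]]] * [Z1 [Z2 n]]] * [Z1 [Z2 n]]] * [Z1 [Z2 n]]]

8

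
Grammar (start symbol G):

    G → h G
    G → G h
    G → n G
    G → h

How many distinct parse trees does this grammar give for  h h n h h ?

5

Parse trees for h h n h h:
  [G h [G h [G [G n [G h]] h]]]
  [G h [G h [G n [G h [G h]]]]]
  [G h [G h [G n [G [G h] h]]]]
  [G h [G [G h [G n [G h]]] h]]
  [G [G h [G h [G n [G h]]]] h]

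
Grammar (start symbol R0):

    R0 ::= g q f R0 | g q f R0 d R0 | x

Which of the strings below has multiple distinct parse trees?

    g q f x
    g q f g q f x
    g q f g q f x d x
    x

g q f g q f x d x

g q f x: 1 tree
g q f g q f x: 1 tree
g q f g q f x d x: 2 trees
x: 1 tree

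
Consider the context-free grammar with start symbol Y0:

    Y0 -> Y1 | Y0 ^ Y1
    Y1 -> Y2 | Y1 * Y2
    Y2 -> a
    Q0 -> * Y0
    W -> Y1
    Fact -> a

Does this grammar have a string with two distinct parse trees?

Unambiguous

Only Y0, Y1, Y2 are reachable from Y0; ignoring the rest: Y0 → Y0 ^ Y1 | Y1  ;  Y1 → Y1 * Y2 | Y2  — a left-associative chain with Y2 at the bottom. Each string factors uniquely by precedence.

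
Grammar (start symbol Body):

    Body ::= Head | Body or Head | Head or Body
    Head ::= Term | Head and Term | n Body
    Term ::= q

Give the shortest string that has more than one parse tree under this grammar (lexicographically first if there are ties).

length 1: no string has ≥2 trees
length 2: no string has ≥2 trees
length 3: q or q has 2 parse trees

Two derivations of q or q:
  Body ⇒ Body or Head ⇒ Head or Head ⇒ Term or Head ⇒ q or Head ⇒ q or Term ⇒ q or q
  Body ⇒ Head or Body ⇒ Term or Body ⇒ q or Body ⇒ q or Head ⇒ q or Term ⇒ q or q

q or q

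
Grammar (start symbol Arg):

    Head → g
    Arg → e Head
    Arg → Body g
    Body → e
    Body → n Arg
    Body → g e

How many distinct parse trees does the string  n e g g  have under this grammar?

Parse trees for n e g g:
  [Arg [Body n [Arg e [Head g]]] g]
  [Arg [Body n [Arg [Body e] g]] g]

2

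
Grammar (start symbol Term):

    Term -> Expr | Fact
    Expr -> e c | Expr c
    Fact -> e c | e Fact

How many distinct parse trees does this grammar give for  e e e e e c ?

Parse trees for e e e e e c:
  [Term [Fact e [Fact e [Fact e [Fact e [Fact e c]]]]]]

1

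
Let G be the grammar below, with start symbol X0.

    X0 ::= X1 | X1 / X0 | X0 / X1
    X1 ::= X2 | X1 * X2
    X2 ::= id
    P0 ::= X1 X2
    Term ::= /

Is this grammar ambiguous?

Ambiguous

Witness: id / id

Derivation 1: X0 ⇒ X1 / X0 ⇒ X2 / X0 ⇒ id / X0 ⇒ id / X1 ⇒ id / X2 ⇒ id / id
Derivation 2: X0 ⇒ X0 / X1 ⇒ X1 / X1 ⇒ X2 / X1 ⇒ id / X1 ⇒ id / X2 ⇒ id / id

Two distinct leftmost derivations for the same string.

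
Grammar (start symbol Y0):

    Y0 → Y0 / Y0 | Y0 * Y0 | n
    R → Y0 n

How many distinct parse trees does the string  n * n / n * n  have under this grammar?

5

Parse trees for n * n / n * n:
  [Y0 [Y0 [Y0 n] * [Y0 n]] / [Y0 [Y0 n] * [Y0 n]]]
  [Y0 [Y0 n] * [Y0 [Y0 n] / [Y0 [Y0 n] * [Y0 n]]]]
  [Y0 [Y0 n] * [Y0 [Y0 [Y0 n] / [Y0 n]] * [Y0 n]]]
  [Y0 [Y0 [Y0 [Y0 n] * [Y0 n]] / [Y0 n]] * [Y0 n]]
  [Y0 [Y0 [Y0 n] * [Y0 [Y0 n] / [Y0 n]]] * [Y0 n]]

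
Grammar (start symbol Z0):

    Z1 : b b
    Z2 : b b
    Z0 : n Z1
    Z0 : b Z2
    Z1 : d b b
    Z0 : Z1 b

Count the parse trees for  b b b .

2

Parse trees for b b b:
  [Z0 b [Z2 b b]]
  [Z0 [Z1 b b] b]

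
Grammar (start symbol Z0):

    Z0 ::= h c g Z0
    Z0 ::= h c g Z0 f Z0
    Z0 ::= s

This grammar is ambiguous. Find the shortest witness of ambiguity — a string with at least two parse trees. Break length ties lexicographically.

length 1: no string has ≥2 trees
length 4: no string has ≥2 trees
length 6: no string has ≥2 trees
length 7: no string has ≥2 trees
length 9: h c g h c g s f s has 2 parse trees

Two derivations of h c g h c g s f s:
  Z0 ⇒ h c g Z0 ⇒ h c g h c g Z0 f Z0 ⇒ h c g h c g s f Z0 ⇒ h c g h c g s f s
  Z0 ⇒ h c g Z0 f Z0 ⇒ h c g h c g Z0 f Z0 ⇒ h c g h c g s f Z0 ⇒ h c g h c g s f s

h c g h c g s f s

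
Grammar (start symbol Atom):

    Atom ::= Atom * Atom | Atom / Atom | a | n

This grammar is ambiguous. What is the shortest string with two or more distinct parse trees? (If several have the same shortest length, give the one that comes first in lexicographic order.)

a * a * a

length 1: no string has ≥2 trees
length 3: no string has ≥2 trees
length 5: a * a * a has 2 parse trees

Two derivations of a * a * a:
  Atom ⇒ Atom * Atom ⇒ Atom * Atom * Atom ⇒ a * Atom * Atom ⇒ a * a * Atom ⇒ a * a * a
  Atom ⇒ Atom * Atom ⇒ a * Atom ⇒ a * Atom * Atom ⇒ a * a * Atom ⇒ a * a * a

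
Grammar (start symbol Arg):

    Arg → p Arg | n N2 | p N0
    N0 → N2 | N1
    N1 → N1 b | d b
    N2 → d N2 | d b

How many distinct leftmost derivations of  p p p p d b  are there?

Parse trees for p p p p d b:
  [Arg p [Arg p [Arg p [Arg p [N0 [N2 d b]]]]]]
  [Arg p [Arg p [Arg p [Arg p [N0 [N1 d b]]]]]]

2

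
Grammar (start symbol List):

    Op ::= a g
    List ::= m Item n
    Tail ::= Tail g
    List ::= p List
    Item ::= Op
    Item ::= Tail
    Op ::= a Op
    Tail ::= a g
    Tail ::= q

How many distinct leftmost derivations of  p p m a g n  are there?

Parse trees for p p m a g n:
  [List p [List p [List m [Item [Op a g]] n]]]
  [List p [List p [List m [Item [Tail a g]] n]]]

2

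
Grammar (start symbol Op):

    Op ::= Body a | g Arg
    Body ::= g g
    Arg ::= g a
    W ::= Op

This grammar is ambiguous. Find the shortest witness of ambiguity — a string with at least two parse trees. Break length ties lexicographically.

g g a

length 3: g g a has 2 parse trees

Two derivations of g g a:
  Op ⇒ Body a ⇒ g g a
  Op ⇒ g Arg ⇒ g g a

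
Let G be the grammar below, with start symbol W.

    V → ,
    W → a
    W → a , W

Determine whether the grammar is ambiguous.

(V is unreachable from W, so its rules don't affect L(W).) The reachable grammar is A → atom sep A | atom. Each atom is followed by either the separator (recurse) or end-of-string (stop) — no choice point.

Unambiguous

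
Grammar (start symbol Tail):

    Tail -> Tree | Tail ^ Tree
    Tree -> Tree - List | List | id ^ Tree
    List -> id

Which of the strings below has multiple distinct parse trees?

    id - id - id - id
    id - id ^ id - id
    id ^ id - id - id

id ^ id - id - id

id - id - id - id: 1 tree
id - id ^ id - id: 1 tree
id ^ id - id - id: 4 trees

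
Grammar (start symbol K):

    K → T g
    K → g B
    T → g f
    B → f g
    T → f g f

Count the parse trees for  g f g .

2

Parse trees for g f g:
  [K [T g f] g]
  [K g [B f g]]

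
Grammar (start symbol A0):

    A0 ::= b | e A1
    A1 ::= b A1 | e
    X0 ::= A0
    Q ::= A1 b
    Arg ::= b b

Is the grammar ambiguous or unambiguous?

Only A0, A1 are reachable from A0; ignoring the rest: Restricted to the reachable nonterminals, every rule has the form A → t or A → t B, and no two rules for the same A share a first terminal. The grammar encodes a DFA — one run per string.

Unambiguous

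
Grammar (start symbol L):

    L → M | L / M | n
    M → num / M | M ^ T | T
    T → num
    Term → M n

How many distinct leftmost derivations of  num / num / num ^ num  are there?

Parse trees for num / num / num ^ num:
  [L [M num / [M num / [M [M [T num]] ^ [T num]]]]]
  [L [M num / [M [M num / [M [T num]]] ^ [T num]]]]
  [L [M [M num / [M num / [M [T num]]]] ^ [T num]]]
  [L [L [M [T num]]] / [M num / [M [M [T num]] ^ [T num]]]]
  [L [L [M [T num]]] / [M [M num / [M [T num]]] ^ [T num]]]
  [L [L [M num / [M [T num]]]] / [M [M [T num]] ^ [T num]]]
  [L [L [L [M [T num]]] / [M [T num]]] / [M [M [T num]] ^ [T num]]]

7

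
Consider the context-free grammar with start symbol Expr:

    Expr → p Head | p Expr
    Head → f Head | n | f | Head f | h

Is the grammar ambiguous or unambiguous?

Witness: p f f

Derivation 1: Expr ⇒ p Head ⇒ p f Head ⇒ p f f
Derivation 2: Expr ⇒ p Head ⇒ p Head f ⇒ p f f

Two distinct leftmost derivations for the same string.

Ambiguous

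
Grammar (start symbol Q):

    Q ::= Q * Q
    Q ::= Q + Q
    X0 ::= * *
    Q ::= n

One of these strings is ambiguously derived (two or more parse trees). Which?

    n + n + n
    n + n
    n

n + n + n

n + n + n: 2 trees
n + n: 1 tree
n: 1 tree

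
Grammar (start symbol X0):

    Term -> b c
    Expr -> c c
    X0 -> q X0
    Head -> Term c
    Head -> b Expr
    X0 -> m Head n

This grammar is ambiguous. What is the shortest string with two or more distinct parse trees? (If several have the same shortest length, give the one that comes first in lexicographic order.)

length 5: m b c c n has 2 parse trees

Two derivations of m b c c n:
  X0 ⇒ m Head n ⇒ m Term c n ⇒ m b c c n
  X0 ⇒ m Head n ⇒ m b Expr n ⇒ m b c c n

m b c c n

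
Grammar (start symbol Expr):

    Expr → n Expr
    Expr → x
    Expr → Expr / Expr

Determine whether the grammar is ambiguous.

Ambiguous

Witness: n x / x

Derivation 1: Expr ⇒ n Expr ⇒ n Expr / Expr ⇒ n x / Expr ⇒ n x / x
Derivation 2: Expr ⇒ Expr / Expr ⇒ n Expr / Expr ⇒ n x / Expr ⇒ n x / x

Two distinct leftmost derivations for the same string.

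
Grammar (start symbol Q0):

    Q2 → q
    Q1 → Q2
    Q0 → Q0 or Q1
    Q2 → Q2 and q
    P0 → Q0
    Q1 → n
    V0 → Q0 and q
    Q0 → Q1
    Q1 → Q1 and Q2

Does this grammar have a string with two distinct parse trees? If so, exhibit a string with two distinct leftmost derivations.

Witness: q and q

Derivation 1: Q0 ⇒ Q1 ⇒ Q2 ⇒ Q2 and q ⇒ q and q
Derivation 2: Q0 ⇒ Q1 ⇒ Q1 and Q2 ⇒ Q2 and Q2 ⇒ q and Q2 ⇒ q and q

Two distinct leftmost derivations for the same string.

Ambiguous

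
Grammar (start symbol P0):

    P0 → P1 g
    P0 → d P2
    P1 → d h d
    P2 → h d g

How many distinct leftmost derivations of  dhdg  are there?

2

Parse trees for dhdg:
  [P0 [P1 d h d] g]
  [P0 d [P2 h d g]]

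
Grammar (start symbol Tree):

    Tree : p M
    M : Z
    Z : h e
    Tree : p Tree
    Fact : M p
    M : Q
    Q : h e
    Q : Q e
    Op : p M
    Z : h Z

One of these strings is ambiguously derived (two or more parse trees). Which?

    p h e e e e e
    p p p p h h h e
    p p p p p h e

p p p p p h e

p h e e e e e: 1 tree
p p p p h h h e: 1 tree
p p p p p h e: 2 trees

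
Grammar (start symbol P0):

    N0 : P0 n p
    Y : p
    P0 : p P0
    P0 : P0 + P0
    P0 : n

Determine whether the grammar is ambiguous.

Witness: p n + n

Derivation 1: P0 ⇒ p P0 ⇒ p P0 + P0 ⇒ p n + P0 ⇒ p n + n
Derivation 2: P0 ⇒ P0 + P0 ⇒ p P0 + P0 ⇒ p n + P0 ⇒ p n + n

Two distinct leftmost derivations for the same string.

Ambiguous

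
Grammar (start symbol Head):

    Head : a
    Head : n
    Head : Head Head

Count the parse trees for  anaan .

14

Parse trees for anaan (showing first 6 of 14):
  [Head [Head a] [Head [Head n] [Head [Head a] [Head [Head a] [Head n]]]]]
  [Head [Head a] [Head [Head n] [Head [Head [Head a] [Head a]] [Head n]]]]
  [Head [Head a] [Head [Head [Head n] [Head a]] [Head [Head a] [Head n]]]]
  [Head [Head a] [Head [Head [Head n] [Head [Head a] [Head a]]] [Head n]]]
  [Head [Head a] [Head [Head [Head [Head n] [Head a]] [Head a]] [Head n]]]
  [Head [Head [Head a] [Head n]] [Head [Head a] [Head [Head a] [Head n]]]]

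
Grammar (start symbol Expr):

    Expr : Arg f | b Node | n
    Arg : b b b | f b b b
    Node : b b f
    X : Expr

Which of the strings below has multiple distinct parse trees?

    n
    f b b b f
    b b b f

n: 1 tree
f b b b f: 1 tree
b b b f: 2 trees

b b b f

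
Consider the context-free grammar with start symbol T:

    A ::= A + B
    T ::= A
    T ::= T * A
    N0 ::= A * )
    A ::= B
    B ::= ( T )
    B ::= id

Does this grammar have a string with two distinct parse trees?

(N0 is unreachable from T, so its rules don't affect L(T).) The grammar is stratified — T handles '*' (left-recursive), A handles '+', B atoms. Each operator has a fixed associativity and precedence level, so every string has one parse.

Unambiguous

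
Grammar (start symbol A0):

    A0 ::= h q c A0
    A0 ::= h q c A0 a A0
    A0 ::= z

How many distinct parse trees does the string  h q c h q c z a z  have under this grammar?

Parse trees for h q c h q c z a z:
  [A0 h q c [A0 h q c [A0 z] a [A0 z]]]
  [A0 h q c [A0 h q c [A0 z]] a [A0 z]]

2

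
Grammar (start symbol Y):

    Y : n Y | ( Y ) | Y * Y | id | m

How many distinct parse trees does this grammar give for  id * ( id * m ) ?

1

Parse trees for id * ( id * m ):
  [Y [Y id] * [Y ( [Y [Y id] * [Y m]] )]]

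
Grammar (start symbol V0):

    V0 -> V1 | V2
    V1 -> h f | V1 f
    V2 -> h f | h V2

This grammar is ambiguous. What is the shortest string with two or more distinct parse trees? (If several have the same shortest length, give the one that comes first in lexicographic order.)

h f

length 2: h f has 2 parse trees

Two derivations of h f:
  V0 ⇒ V1 ⇒ h f
  V0 ⇒ V2 ⇒ h f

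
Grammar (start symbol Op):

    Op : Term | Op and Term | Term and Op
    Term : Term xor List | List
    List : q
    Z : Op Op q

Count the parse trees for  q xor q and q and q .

Parse trees for q xor q and q and q:
  [Op [Op [Op [Term [Term [List q]] xor [List q]]] and [Term [List q]]] and [Term [List q]]]
  [Op [Op [Term [Term [List q]] xor [List q]] and [Op [Term [List q]]]] and [Term [List q]]]
  [Op [Term [Term [List q]] xor [List q]] and [Op [Op [Term [List q]]] and [Term [List q]]]]
  [Op [Term [Term [List q]] xor [List q]] and [Op [Term [List q]] and [Op [Term [List q]]]]]

4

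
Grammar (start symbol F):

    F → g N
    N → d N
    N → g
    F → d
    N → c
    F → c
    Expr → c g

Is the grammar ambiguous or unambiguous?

Unambiguous

(Expr is unreachable from F, so its rules don't affect L(F).) Restricted to the reachable nonterminals, every rule has the form A → t or A → t B, and no two rules for the same A share a first terminal. The grammar encodes a DFA — one run per string.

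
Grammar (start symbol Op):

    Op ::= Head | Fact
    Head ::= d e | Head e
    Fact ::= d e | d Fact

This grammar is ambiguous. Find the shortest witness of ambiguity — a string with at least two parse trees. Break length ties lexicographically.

d e

length 2: d e has 2 parse trees

Two derivations of d e:
  Op ⇒ Head ⇒ d e
  Op ⇒ Fact ⇒ d e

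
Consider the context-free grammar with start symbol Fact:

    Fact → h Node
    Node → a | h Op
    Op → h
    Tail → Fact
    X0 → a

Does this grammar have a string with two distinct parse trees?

Unambiguous

(Tail, X0 are unreachable from Fact, so their rules don't affect L(Fact).) The reachable rules are right-linear with at most one rule per (nonterminal, next-terminal) pair. Each input token forces the next rule, so parsing is deterministic.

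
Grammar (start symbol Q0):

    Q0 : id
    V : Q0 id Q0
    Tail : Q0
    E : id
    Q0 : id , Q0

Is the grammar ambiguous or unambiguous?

(Tail, V, E are unreachable from Q0, so their rules don't affect L(Q0).) The reachable grammar is A → atom sep A | atom. Each atom is followed by either the separator (recurse) or end-of-string (stop) — no choice point.

Unambiguous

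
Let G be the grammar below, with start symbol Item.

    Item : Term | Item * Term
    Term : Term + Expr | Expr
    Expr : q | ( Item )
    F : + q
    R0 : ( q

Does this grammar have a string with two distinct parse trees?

Only Item, Term, Expr are reachable from Item; ignoring the rest: This is a standard precedence ladder (Item over Term over Expr), with each level left-recursive on its own operator ('*' at Item, '+' at Term). That structure is LR(1), hence unambiguous.

Unambiguous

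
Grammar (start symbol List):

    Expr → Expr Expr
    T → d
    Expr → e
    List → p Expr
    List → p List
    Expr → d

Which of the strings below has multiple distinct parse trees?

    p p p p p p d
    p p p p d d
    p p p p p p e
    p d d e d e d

p d d e d e d

p p p p p p d: 1 tree
p p p p d d: 1 tree
p p p p p p e: 1 tree
p d d e d e d: 42 trees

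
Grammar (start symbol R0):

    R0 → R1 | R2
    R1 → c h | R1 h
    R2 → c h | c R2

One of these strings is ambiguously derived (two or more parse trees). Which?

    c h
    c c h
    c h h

c h

c h: 2 trees
c c h: 1 tree
c h h: 1 tree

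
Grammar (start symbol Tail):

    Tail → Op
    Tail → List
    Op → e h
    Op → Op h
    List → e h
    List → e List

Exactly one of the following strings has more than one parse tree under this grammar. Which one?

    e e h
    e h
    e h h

e e h: 1 tree
e h: 2 trees
e h h: 1 tree

e h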